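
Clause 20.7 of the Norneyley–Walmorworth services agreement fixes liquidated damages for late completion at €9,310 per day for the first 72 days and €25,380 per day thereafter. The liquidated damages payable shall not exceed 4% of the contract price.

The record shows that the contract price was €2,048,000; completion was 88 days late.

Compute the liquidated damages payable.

€81,920

First 72 days: 72 × €9,310 = €670,320
Remaining days: (88 − 72) × €25,380 = €406,080
Accrued per-day damages: €670,320 + €406,080 = €1,076,400
Cap: 4% of €2,048,000 = €81,920
Cap at €81,920: €1,076,400 exceeds the cap → €81,920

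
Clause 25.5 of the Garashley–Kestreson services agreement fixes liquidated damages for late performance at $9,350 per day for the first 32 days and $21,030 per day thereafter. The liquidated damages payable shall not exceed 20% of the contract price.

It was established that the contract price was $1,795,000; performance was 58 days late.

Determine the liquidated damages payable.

Liquidated damages: $359,000

First 32 days: 32 × $9,350 = $299,200
Remaining days: (58 − 32) × $21,030 = $546,780
Accrued per-day damages: $299,200 + $546,780 = $845,980
Cap: 20% of $1,795,000 = $359,000
Cap at $359,000: $845,980 exceeds the cap → $359,000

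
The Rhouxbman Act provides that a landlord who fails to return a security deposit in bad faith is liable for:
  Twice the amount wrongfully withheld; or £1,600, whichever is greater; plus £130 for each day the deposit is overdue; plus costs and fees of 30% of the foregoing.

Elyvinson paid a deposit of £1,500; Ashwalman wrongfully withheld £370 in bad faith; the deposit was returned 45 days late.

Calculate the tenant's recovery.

Doubled: 2 × £370 = £740
Minimum £1,600: £740 is below the minimum → £1,600
Late-return penalty: 45 × £130 = £5,850
Damages plus late penalty: £1,600 + £5,850 = £7,450
Costs and fees: 30% of £7,450 = £2,235
Total recovery: £7,450 + £2,235 = £9,685

£9,685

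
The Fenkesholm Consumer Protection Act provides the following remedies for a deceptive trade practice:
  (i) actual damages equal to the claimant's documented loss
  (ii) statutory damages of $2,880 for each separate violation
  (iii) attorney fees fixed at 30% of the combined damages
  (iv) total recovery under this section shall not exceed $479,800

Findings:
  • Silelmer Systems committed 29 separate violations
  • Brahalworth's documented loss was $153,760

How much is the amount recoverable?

Statutory damages: 29 × $2,880 = $83,520
Combined damages: $153,760 + $83,520 = $237,280
Attorney fees: 30% of $237,280 = $71,184
Total before cap: $237,280 + $71,184 = $308,464
Cap at $479,800: $308,464 is within the cap, no reduction.

Total recovery: $308,464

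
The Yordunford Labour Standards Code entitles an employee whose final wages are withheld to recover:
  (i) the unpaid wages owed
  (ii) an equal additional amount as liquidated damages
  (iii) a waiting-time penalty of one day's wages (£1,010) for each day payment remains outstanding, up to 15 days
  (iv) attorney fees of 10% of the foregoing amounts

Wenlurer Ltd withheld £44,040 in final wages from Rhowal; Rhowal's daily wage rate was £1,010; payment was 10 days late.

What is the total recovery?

Liquidated damages (equal amount): £44,040
Penalty days: min(10, 15) = 10
Waiting-time penalty: 10 × £1,010 = £10,100
Subtotal: £44,040 + £44,040 + £10,100 = £98,180
Attorney fees: 10% of £98,180 = £9,818
Total award: £98,180 + £9,818 = £107,998

Total award: £107,998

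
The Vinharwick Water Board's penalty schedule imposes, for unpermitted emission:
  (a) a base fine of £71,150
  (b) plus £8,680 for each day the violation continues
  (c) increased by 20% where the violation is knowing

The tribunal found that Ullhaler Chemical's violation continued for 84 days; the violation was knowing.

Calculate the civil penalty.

Per-day component: 84 × £8,680 = £729,120
Base plus per-day: £71,150 + £729,120 = £800,270
Enhancement: 20% of £800,270 = £160,054
Enhanced fine: £800,270 + £160,054 = £960,324

£960,324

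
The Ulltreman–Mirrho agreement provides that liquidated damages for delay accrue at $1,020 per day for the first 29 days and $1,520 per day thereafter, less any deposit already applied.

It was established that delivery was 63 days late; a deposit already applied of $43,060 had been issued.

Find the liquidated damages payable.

$38,200

First 29 days: 29 × $1,020 = $29,580
Remaining days: (63 − 29) × $1,520 = $51,680
Accrued per-day damages: $29,580 + $51,680 = $81,260
Less deposit already applied: $81,260 − $43,060 = $38,200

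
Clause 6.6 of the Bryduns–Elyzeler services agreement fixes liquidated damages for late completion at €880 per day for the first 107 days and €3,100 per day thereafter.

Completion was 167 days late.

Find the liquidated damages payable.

First 107 days: 107 × €880 = €94,160
Remaining days: (167 − 107) × €3,100 = €186,000
Accrued per-day damages: €94,160 + €186,000 = €280,160

€280,160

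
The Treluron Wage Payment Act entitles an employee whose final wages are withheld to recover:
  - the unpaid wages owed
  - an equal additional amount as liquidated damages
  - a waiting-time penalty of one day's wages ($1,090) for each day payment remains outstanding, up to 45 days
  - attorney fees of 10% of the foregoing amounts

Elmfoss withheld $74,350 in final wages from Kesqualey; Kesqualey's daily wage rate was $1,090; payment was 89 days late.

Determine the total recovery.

$217,525

Liquidated damages (equal amount): $74,350
Penalty days: min(89, 45) = 45
Waiting-time penalty: 45 × $1,090 = $49,050
Subtotal: $74,350 + $74,350 + $49,050 = $197,750
Attorney fees: 10% of $197,750 = $19,775
Total award: $197,750 + $19,775 = $217,525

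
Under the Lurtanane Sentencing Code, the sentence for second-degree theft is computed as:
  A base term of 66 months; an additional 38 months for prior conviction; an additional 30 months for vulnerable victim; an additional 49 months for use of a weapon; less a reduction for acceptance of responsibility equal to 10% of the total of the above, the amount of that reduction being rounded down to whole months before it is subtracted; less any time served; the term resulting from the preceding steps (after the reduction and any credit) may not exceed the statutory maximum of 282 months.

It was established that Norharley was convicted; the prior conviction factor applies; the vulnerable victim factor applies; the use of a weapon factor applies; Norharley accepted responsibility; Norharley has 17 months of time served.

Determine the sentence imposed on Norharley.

148 months

Prior conviction enhancement: +38 months
Vulnerable victim enhancement: +30 months
Use of a weapon enhancement: +49 months
Adjusted term: 66 months + 38 months + 30 months + 49 months = 183 months
Acceptance of responsibility reduction: 10% of 183 months = 18 months (rounded down)
After reduction: 183 − 18 = 165 months
Less time served: 165 months − 17 months = 148 months
Cap at 282 months: 148 months is within the cap, no reduction.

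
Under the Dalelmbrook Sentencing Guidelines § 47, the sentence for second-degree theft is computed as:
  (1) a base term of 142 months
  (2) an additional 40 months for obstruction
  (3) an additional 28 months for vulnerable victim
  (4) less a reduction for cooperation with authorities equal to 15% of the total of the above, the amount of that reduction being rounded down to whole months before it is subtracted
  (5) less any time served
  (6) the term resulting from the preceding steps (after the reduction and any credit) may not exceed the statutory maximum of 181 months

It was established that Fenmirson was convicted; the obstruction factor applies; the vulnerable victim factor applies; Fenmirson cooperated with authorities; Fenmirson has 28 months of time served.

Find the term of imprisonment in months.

151 months

Obstruction enhancement: +40 months
Vulnerable victim enhancement: +28 months
Adjusted term: 142 months + 40 months + 28 months = 210 months
Cooperation with authorities reduction: 15% of 210 months = 31 months (rounded down)
After reduction: 210 − 31 = 179 months
Less time served: 179 months − 28 months = 151 months
Cap at 181 months: 151 months is within the cap, no reduction.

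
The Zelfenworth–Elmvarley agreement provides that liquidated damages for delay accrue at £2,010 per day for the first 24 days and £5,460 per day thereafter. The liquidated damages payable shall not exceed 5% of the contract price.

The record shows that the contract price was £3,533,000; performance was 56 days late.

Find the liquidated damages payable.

First 24 days: 24 × £2,010 = £48,240
Remaining days: (56 − 24) × £5,460 = £174,720
Accrued per-day damages: £48,240 + £174,720 = £222,960
Cap: 5% of £3,533,000 = £176,650
Cap at £176,650: £222,960 exceeds the cap → £176,650

£176,650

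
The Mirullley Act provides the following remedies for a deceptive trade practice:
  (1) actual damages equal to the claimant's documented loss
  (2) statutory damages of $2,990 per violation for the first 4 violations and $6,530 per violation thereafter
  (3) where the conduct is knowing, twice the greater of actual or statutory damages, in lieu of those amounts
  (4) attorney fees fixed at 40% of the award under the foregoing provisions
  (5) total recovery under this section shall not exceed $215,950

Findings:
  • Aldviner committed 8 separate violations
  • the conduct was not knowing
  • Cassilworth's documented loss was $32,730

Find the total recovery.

$99,134

First 4 violations: 4 × $2,990 = $11,960
Remaining violations: (8 − 4) × $6,530 = $26,120
Statutory damages: $11,960 + $26,120 = $38,080
Conduct not knowing: the in-lieu enhancement does not apply.
Actual plus statutory damages: $32,730 + $38,080 = $70,810
Attorney fees: 40% of $70,810 = $28,324
Total before cap: $70,810 + $28,324 = $99,134
Cap at $215,950: $99,134 is within the cap, no reduction.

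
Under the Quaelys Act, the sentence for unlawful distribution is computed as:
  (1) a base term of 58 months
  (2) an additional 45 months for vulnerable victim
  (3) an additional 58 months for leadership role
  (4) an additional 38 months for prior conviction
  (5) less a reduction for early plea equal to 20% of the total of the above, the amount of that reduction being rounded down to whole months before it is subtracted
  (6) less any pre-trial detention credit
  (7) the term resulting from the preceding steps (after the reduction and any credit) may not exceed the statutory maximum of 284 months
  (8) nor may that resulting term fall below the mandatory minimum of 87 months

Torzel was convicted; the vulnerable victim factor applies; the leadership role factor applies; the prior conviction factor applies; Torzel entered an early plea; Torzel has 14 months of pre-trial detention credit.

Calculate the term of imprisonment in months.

Vulnerable victim enhancement: +45 months
Leadership role enhancement: +58 months
Prior conviction enhancement: +38 months
Adjusted term: 58 months + 45 months + 58 months + 38 months = 199 months
Early plea reduction: 20% of 199 months = 39 months (rounded down)
After reduction: 199 − 39 = 160 months
Less pre-trial detention credit: 160 months − 14 months = 146 months
Cap at 284 months: 146 months is within the cap, no reduction.
Minimum 87 months: 146 months meets the minimum, no increase.

146 months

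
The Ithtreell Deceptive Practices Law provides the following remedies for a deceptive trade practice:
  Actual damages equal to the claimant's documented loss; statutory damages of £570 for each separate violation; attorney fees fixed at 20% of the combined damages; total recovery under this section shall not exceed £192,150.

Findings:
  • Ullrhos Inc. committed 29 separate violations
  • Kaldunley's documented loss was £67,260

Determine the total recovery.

Statutory damages: 29 × £570 = £16,530
Combined damages: £67,260 + £16,530 = £83,790
Attorney fees: 20% of £83,790 = £16,758
Total before cap: £83,790 + £16,758 = £100,548
Cap at £192,150: £100,548 is within the cap, no reduction.

Total recovery: £100,548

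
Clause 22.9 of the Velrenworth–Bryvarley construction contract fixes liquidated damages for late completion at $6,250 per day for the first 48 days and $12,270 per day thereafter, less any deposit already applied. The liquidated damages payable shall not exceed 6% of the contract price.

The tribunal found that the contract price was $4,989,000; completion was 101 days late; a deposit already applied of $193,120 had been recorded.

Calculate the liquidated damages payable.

First 48 days: 48 × $6,250 = $300,000
Remaining days: (101 − 48) × $12,270 = $650,310
Accrued per-day damages: $300,000 + $650,310 = $950,310
Less deposit already applied: $950,310 − $193,120 = $757,190
Cap: 6% of $4,989,000 = $299,340
Cap at $299,340: $757,190 exceeds the cap → $299,340

$299,340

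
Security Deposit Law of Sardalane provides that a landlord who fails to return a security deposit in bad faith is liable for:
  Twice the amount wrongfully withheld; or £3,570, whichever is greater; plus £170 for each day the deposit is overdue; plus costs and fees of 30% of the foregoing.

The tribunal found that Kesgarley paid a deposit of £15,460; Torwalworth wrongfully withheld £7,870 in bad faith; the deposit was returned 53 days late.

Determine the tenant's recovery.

Doubled: 2 × £7,870 = £15,740
Minimum £3,570: £15,740 meets the minimum, no increase.
Late-return penalty: 53 × £170 = £9,010
Damages plus late penalty: £15,740 + £9,010 = £24,750
Costs and fees: 30% of £24,750 = £7,425
Total recovery: £24,750 + £7,425 = £32,175

£32,175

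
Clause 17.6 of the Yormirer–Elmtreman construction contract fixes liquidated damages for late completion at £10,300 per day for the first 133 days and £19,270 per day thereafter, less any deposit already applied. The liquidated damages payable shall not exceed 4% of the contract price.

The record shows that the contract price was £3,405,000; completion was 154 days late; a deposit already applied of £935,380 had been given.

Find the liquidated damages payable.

£136,200

First 133 days: 133 × £10,300 = £1,369,900
Remaining days: (154 − 133) × £19,270 = £404,670
Accrued per-day damages: £1,369,900 + £404,670 = £1,774,570
Less deposit already applied: £1,774,570 − £935,380 = £839,190
Cap: 4% of £3,405,000 = £136,200
Cap at £136,200: £839,190 exceeds the cap → £136,200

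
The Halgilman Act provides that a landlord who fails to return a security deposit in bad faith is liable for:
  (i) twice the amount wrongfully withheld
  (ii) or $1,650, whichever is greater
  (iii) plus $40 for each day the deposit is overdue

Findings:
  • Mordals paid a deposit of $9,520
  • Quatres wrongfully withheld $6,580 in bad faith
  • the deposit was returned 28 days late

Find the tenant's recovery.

Doubled: 2 × $6,580 = $13,160
Minimum $1,650: $13,160 meets the minimum, no increase.
Late-return penalty: 28 × $40 = $1,120
Damages plus late penalty: $13,160 + $1,120 = $14,280

$14,280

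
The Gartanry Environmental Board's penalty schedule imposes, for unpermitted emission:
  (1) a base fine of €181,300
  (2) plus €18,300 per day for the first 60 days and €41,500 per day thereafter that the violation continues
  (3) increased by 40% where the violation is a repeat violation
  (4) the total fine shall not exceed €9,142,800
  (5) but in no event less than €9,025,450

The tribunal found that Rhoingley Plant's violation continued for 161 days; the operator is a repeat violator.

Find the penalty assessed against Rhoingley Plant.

Civil penalty: €9,025,450

First 60 days: 60 × €18,300 = €1,098,000
Remaining days: (161 − 60) × €41,500 = €4,191,500
Per-day component: €1,098,000 + €4,191,500 = €5,289,500
Base plus per-day: €181,300 + €5,289,500 = €5,470,800
Enhancement: 40% of €5,470,800 = €2,188,320
Enhanced fine: €5,470,800 + €2,188,320 = €7,659,120
Cap at €9,142,800: €7,659,120 is within the cap, no reduction.
Minimum €9,025,450: €7,659,120 is below the minimum → €9,025,450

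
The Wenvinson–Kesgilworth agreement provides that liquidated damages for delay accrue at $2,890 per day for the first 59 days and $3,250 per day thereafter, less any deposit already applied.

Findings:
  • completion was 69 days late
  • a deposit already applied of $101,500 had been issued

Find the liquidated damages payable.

First 59 days: 59 × $2,890 = $170,510
Remaining days: (69 − 59) × $3,250 = $32,500
Accrued per-day damages: $170,510 + $32,500 = $203,010
Less deposit already applied: $203,010 − $101,500 = $101,510

$101,510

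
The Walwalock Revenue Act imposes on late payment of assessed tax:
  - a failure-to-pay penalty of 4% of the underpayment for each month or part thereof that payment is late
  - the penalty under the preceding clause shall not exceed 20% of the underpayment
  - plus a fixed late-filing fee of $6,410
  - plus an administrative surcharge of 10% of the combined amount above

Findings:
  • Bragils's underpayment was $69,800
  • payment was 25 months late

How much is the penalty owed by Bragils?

$22,407

Accrued rate: 4% × 25 = 100%, capped at 20% → 20%
Failure-to-pay penalty: 20% of $69,800 = $13,960
Penalty before surcharge: $13,960 + $6,410 = $20,370
Administrative surcharge: 10% of $20,370 = $2,037
Total penalty: $20,370 + $2,037 = $22,407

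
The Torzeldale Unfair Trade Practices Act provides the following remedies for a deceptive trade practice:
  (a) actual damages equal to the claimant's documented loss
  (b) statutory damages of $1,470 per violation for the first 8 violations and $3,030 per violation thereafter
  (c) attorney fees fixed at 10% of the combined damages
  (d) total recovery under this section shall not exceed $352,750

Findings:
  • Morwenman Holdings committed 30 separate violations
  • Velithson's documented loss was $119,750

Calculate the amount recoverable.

Total recovery: $217,987

First 8 violations: 8 × $1,470 = $11,760
Remaining violations: (30 − 8) × $3,030 = $66,660
Statutory damages: $11,760 + $66,660 = $78,420
Combined damages: $119,750 + $78,420 = $198,170
Attorney fees: 10% of $198,170 = $19,817
Total before cap: $198,170 + $19,817 = $217,987
Cap at $352,750: $217,987 is within the cap, no reduction.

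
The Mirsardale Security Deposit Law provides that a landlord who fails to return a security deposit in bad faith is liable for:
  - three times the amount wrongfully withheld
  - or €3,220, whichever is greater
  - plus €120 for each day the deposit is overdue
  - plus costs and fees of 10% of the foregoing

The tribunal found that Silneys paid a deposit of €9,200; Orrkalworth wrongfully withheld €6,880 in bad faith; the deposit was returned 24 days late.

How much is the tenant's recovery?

€25,872

Trebled: 3 × €6,880 = €20,640
Minimum €3,220: €20,640 meets the minimum, no increase.
Late-return penalty: 24 × €120 = €2,880
Damages plus late penalty: €20,640 + €2,880 = €23,520
Costs and fees: 10% of €23,520 = €2,352
Total recovery: €23,520 + €2,352 = €25,872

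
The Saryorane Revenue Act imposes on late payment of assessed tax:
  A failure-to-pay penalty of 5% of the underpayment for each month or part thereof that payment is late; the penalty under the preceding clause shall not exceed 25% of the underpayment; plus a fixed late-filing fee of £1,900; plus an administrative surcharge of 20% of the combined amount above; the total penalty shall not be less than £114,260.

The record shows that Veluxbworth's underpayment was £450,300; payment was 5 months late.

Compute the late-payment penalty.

Accrued rate: 5% × 5 = 25%, capped at 25% → 25%
Failure-to-pay penalty: 25% of £450,300 = £112,575
Penalty before surcharge: £112,575 + £1,900 = £114,475
Administrative surcharge: 20% of £114,475 = £22,895
Total penalty: £114,475 + £22,895 = £137,370
Minimum £114,260: £137,370 meets the minimum, no increase.

£137,370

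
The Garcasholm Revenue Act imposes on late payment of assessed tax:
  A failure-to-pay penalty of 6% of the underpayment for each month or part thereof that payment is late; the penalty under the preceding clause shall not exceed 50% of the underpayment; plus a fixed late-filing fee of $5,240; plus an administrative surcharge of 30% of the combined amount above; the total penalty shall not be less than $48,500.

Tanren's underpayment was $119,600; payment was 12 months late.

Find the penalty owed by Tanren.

$84,552

Accrued rate: 6% × 12 = 72%, capped at 50% → 50%
Failure-to-pay penalty: 50% of $119,600 = $59,800
Penalty before surcharge: $59,800 + $5,240 = $65,040
Administrative surcharge: 30% of $65,040 = $19,512
Total penalty: $65,040 + $19,512 = $84,552
Minimum $48,500: $84,552 meets the minimum, no increase.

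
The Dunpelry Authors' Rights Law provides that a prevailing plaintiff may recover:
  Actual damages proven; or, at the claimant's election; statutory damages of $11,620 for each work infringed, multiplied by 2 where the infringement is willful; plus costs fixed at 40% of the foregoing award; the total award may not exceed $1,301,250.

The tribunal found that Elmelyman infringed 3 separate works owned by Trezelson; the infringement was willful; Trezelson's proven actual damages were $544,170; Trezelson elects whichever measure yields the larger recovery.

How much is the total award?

Statutory damages: 3 × $11,620 = $34,860
Doubled: 2 × $34,860 = $69,720
Greater of actual damages ($544,170) or enhanced statutory damages ($69,720): $544,170
Costs: 40% of $544,170 = $217,668
Award plus costs: $544,170 + $217,668 = $761,838
Cap at $1,301,250: $761,838 is within the cap, no reduction.

Award: $761,838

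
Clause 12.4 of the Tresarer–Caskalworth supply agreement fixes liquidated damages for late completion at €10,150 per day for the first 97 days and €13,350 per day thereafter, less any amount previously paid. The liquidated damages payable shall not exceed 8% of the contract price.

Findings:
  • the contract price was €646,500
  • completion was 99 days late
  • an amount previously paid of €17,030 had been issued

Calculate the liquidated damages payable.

Liquidated damages: €51,720

First 97 days: 97 × €10,150 = €984,550
Remaining days: (99 − 97) × €13,350 = €26,700
Accrued per-day damages: €984,550 + €26,700 = €1,011,250
Less amount previously paid: €1,011,250 − €17,030 = €994,220
Cap: 8% of €646,500 = €51,720
Cap at €51,720: €994,220 exceeds the cap → €51,720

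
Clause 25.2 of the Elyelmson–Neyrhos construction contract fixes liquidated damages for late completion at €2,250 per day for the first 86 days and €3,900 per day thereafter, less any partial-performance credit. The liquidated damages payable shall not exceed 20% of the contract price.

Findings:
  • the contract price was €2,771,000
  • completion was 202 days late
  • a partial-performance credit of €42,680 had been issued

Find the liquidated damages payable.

€554,200

First 86 days: 86 × €2,250 = €193,500
Remaining days: (202 − 86) × €3,900 = €452,400
Accrued per-day damages: €193,500 + €452,400 = €645,900
Less partial-performance credit: €645,900 − €42,680 = €603,220
Cap: 20% of €2,771,000 = €554,200
Cap at €554,200: €603,220 exceeds the cap → €554,200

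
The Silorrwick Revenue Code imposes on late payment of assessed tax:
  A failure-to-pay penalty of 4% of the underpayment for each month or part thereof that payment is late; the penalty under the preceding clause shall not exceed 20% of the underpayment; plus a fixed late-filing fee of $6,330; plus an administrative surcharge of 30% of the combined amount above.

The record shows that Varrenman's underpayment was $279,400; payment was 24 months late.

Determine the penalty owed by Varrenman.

$80,873

Accrued rate: 4% × 24 = 96%, capped at 20% → 20%
Failure-to-pay penalty: 20% of $279,400 = $55,880
Penalty before surcharge: $55,880 + $6,330 = $62,210
Administrative surcharge: 30% of $62,210 = $18,663
Total penalty: $62,210 + $18,663 = $80,873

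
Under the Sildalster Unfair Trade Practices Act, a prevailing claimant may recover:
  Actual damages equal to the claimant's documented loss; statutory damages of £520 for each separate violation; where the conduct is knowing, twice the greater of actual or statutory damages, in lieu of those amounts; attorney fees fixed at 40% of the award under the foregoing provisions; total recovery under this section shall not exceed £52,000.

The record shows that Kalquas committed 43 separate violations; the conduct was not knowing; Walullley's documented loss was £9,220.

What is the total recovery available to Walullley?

£44,212

Statutory damages: 43 × £520 = £22,360
Conduct not knowing: the in-lieu enhancement does not apply.
Actual plus statutory damages: £9,220 + £22,360 = £31,580
Attorney fees: 40% of £31,580 = £12,632
Total before cap: £31,580 + £12,632 = £44,212
Cap at £52,000: £44,212 is within the cap, no reduction.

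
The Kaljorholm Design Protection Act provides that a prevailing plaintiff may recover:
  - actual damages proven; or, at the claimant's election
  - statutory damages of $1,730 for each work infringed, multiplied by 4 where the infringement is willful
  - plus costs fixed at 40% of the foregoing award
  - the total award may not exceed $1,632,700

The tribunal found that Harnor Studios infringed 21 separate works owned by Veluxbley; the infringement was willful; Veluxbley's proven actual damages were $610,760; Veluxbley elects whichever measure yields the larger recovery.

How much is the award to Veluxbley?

Award: $855,064

Statutory damages: 21 × $1,730 = $36,330
Multiplied by 4: 4 × $36,330 = $145,320
Greater of actual damages ($610,760) or enhanced statutory damages ($145,320): $610,760
Costs: 40% of $610,760 = $244,304
Award plus costs: $610,760 + $244,304 = $855,064
Cap at $1,632,700: $855,064 is within the cap, no reduction.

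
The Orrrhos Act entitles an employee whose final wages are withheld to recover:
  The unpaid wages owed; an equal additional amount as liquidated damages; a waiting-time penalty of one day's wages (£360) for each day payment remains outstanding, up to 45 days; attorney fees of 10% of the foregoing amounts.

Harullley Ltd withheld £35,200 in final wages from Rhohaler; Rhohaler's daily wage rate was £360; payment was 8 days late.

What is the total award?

Liquidated damages (equal amount): £35,200
Penalty days: min(8, 45) = 8
Waiting-time penalty: 8 × £360 = £2,880
Subtotal: £35,200 + £35,200 + £2,880 = £73,280
Attorney fees: 10% of £73,280 = £7,328
Total award: £73,280 + £7,328 = £80,608

£80,608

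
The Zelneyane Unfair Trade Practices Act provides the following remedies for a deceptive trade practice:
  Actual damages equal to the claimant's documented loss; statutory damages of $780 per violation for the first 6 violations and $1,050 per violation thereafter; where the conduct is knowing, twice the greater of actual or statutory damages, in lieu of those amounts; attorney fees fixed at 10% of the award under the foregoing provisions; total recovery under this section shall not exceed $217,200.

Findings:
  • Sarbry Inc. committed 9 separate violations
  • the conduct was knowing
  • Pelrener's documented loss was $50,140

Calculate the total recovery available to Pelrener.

Total recovery: $110,308

First 6 violations: 6 × $780 = $4,680
Remaining violations: (9 − 6) × $1,050 = $3,150
Statutory damages: $4,680 + $3,150 = $7,830
Greater of actual damages ($50,140) or statutory damages ($7,830): $50,140
Doubled: 2 × $50,140 = $100,280
Attorney fees: 10% of $100,280 = $10,028
Total before cap: $100,280 + $10,028 = $110,308
Cap at $217,200: $110,308 is within the cap, no reduction.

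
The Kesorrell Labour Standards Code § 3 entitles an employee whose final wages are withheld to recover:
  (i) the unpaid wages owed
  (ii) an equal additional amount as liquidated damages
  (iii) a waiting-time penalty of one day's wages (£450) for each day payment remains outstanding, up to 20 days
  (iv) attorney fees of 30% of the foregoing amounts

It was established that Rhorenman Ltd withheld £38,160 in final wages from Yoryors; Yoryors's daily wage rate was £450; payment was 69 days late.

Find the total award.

Liquidated damages (equal amount): £38,160
Penalty days: min(69, 20) = 20
Waiting-time penalty: 20 × £450 = £9,000
Subtotal: £38,160 + £38,160 + £9,000 = £85,320
Attorney fees: 30% of £85,320 = £25,596
Total award: £85,320 + £25,596 = £110,916

£110,916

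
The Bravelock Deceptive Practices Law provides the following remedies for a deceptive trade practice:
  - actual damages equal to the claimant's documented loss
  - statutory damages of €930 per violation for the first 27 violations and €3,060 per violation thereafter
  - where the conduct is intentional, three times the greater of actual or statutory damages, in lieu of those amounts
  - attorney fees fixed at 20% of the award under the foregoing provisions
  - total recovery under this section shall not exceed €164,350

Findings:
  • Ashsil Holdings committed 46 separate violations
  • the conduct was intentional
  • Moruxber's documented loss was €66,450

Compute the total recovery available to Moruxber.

€164,350

First 27 violations: 27 × €930 = €25,110
Remaining violations: (46 − 27) × €3,060 = €58,140
Statutory damages: €25,110 + €58,140 = €83,250
Greater of actual damages (€66,450) or statutory damages (€83,250): €83,250
Trebled: 3 × €83,250 = €249,750
Attorney fees: 20% of €249,750 = €49,950
Total before cap: €249,750 + €49,950 = €299,700
Cap at €164,350: €299,700 exceeds the cap → €164,350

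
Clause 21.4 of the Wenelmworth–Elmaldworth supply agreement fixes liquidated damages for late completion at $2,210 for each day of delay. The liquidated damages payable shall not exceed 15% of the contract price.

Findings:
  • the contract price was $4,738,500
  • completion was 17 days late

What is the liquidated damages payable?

Per-day damages: 17 × $2,210 = $37,570
Cap: 15% of $4,738,500 = $710,775
Cap at $710,775: $37,570 is within the cap, no reduction.

$37,570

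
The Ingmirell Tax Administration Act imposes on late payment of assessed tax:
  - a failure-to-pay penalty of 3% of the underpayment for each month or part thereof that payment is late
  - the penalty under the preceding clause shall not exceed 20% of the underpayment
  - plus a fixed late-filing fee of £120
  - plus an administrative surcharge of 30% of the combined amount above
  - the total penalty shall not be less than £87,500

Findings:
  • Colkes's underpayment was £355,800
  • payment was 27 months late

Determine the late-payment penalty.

Penalty: £92,664

Accrued rate: 3% × 27 = 81%, capped at 20% → 20%
Failure-to-pay penalty: 20% of £355,800 = £71,160
Penalty before surcharge: £71,160 + £120 = £71,280
Administrative surcharge: 30% of £71,280 = £21,384
Total penalty: £71,280 + £21,384 = £92,664
Minimum £87,500: £92,664 meets the minimum, no increase.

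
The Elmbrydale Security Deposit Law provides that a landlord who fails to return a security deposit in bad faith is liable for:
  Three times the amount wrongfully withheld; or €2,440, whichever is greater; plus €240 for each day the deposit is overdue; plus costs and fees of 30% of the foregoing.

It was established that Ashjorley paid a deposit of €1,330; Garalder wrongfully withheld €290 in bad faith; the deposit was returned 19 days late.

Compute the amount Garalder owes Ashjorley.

Trebled: 3 × €290 = €870
Minimum €2,440: €870 is below the minimum → €2,440
Late-return penalty: 19 × €240 = €4,560
Damages plus late penalty: €2,440 + €4,560 = €7,000
Costs and fees: 30% of €7,000 = €2,100
Total recovery: €7,000 + €2,100 = €9,100

Recovery: €9,100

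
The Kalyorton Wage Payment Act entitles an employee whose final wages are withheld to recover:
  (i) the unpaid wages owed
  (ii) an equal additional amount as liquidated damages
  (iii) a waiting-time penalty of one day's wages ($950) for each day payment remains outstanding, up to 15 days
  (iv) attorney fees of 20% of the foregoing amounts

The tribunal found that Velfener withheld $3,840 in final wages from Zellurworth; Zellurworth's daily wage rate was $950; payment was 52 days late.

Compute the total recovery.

$26,316

Liquidated damages (equal amount): $3,840
Penalty days: min(52, 15) = 15
Waiting-time penalty: 15 × $950 = $14,250
Subtotal: $3,840 + $3,840 + $14,250 = $21,930
Attorney fees: 20% of $21,930 = $4,386
Total award: $21,930 + $4,386 = $26,316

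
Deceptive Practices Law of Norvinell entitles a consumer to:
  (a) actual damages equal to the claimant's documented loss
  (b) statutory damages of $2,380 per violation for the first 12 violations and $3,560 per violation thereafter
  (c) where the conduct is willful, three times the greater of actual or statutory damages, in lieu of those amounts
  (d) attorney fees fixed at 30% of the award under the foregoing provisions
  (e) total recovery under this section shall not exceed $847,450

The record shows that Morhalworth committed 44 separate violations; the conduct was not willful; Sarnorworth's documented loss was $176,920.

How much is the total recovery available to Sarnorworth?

First 12 violations: 12 × $2,380 = $28,560
Remaining violations: (44 − 12) × $3,560 = $113,920
Statutory damages: $28,560 + $113,920 = $142,480
Conduct not willful: the in-lieu enhancement does not apply.
Actual plus statutory damages: $176,920 + $142,480 = $319,400
Attorney fees: 30% of $319,400 = $95,820
Total before cap: $319,400 + $95,820 = $415,220
Cap at $847,450: $415,220 is within the cap, no reduction.

$415,220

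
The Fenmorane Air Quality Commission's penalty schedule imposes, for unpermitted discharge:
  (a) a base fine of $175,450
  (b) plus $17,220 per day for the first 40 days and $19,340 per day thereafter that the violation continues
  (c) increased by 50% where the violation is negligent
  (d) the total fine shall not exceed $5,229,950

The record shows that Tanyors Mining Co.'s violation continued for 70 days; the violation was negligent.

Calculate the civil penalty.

First 40 days: 40 × $17,220 = $688,800
Remaining days: (70 − 40) × $19,340 = $580,200
Per-day component: $688,800 + $580,200 = $1,269,000
Base plus per-day: $175,450 + $1,269,000 = $1,444,450
Enhancement: 50% of $1,444,450 = $722,225
Enhanced fine: $1,444,450 + $722,225 = $2,166,675
Cap at $5,229,950: $2,166,675 is within the cap, no reduction.

$2,166,675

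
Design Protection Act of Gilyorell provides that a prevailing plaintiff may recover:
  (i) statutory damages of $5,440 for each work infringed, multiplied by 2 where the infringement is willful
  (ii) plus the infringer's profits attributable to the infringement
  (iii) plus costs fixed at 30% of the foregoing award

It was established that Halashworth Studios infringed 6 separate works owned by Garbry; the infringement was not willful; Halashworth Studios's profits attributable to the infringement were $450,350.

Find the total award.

Statutory damages: 6 × $5,440 = $32,640
Infringement not willful: no ×2 enhancement.
Combined award: $32,640 + $450,350 = $482,990
Costs: 30% of $482,990 = $144,897
Award plus costs: $482,990 + $144,897 = $627,887

$627,887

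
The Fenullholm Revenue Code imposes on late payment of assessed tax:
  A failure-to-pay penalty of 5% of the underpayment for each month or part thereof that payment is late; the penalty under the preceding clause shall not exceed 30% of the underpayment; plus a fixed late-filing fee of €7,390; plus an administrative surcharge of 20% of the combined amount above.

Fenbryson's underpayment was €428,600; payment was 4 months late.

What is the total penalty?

€111,732

Accrued rate: 5% × 4 = 20%, capped at 30% → 20%
Failure-to-pay penalty: 20% of €428,600 = €85,720
Penalty before surcharge: €85,720 + €7,390 = €93,110
Administrative surcharge: 20% of €93,110 = €18,622
Total penalty: €93,110 + €18,622 = €111,732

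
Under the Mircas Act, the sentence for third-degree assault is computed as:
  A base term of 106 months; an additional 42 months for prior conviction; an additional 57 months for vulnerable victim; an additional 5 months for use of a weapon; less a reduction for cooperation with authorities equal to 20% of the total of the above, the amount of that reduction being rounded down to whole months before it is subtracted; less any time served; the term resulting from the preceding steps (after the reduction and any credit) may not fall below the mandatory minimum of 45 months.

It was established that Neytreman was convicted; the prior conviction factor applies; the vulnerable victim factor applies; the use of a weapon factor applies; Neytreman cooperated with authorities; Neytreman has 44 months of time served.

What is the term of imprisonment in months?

Prior conviction enhancement: +42 months
Vulnerable victim enhancement: +57 months
Use of a weapon enhancement: +5 months
Adjusted term: 106 months + 42 months + 57 months + 5 months = 210 months
Cooperation with authorities reduction: 20% of 210 months = 42 months (rounded down)
After reduction: 210 − 42 = 168 months
Less time served: 168 months − 44 months = 124 months
Minimum 45 months: 124 months meets the minimum, no increase.

Sentence: 124 months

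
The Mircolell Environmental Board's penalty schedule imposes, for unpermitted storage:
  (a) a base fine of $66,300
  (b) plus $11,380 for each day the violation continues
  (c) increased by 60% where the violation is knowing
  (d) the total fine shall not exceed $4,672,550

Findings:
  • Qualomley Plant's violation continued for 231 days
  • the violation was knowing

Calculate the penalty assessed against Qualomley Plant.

Per-day component: 231 × $11,380 = $2,628,780
Base plus per-day: $66,300 + $2,628,780 = $2,695,080
Enhancement: 60% of $2,695,080 = $1,617,048
Enhanced fine: $2,695,080 + $1,617,048 = $4,312,128
Cap at $4,672,550: $4,312,128 is within the cap, no reduction.

Civil penalty: $4,312,128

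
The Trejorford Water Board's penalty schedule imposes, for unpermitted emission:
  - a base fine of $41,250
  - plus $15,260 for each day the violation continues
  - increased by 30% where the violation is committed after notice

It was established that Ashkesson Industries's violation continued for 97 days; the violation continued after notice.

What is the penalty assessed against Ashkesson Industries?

$1,977,911

Per-day component: 97 × $15,260 = $1,480,220
Base plus per-day: $41,250 + $1,480,220 = $1,521,470
Enhancement: 30% of $1,521,470 = $456,441
Enhanced fine: $1,521,470 + $456,441 = $1,977,911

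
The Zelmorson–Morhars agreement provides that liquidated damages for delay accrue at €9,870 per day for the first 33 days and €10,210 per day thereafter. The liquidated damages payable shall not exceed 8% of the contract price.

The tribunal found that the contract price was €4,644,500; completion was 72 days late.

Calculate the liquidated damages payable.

First 33 days: 33 × €9,870 = €325,710
Remaining days: (72 − 33) × €10,210 = €398,190
Accrued per-day damages: €325,710 + €398,190 = €723,900
Cap: 8% of €4,644,500 = €371,560
Cap at €371,560: €723,900 exceeds the cap → €371,560

€371,560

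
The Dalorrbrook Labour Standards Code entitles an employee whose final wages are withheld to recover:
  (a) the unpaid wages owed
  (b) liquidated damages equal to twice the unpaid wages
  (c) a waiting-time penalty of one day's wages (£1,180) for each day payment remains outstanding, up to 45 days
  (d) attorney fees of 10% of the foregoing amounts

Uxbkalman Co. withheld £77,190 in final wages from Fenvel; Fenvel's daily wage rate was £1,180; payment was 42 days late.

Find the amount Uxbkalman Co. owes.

Doubled: 2 × £77,190 = £154,380
Penalty days: min(42, 45) = 42
Waiting-time penalty: 42 × £1,180 = £49,560
Subtotal: £77,190 + £154,380 + £49,560 = £281,130
Attorney fees: 10% of £281,130 = £28,113
Total award: £281,130 + £28,113 = £309,243

£309,243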